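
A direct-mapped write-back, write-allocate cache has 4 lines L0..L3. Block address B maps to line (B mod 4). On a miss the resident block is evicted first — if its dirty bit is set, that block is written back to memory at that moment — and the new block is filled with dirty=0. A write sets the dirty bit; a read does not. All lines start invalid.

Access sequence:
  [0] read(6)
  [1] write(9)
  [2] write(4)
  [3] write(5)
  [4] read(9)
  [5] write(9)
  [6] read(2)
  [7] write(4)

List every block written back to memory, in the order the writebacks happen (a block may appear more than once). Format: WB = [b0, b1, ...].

0: R B6 -> L2 miss  d=-]
1: W B9 -> L1 miss  d=D]
2: W B4 -> L0 miss  d=D]
3: W B5 -> L1 miss wb->B9  d=D]
4: R B9 -> L1 miss wb->B5  d=-]
5: W B9 -> L1 hit  d=D]
6: R B2 -> L2 miss  d=-]
7: W B4 -> L0 hit  d=D]

WB = [9, 5]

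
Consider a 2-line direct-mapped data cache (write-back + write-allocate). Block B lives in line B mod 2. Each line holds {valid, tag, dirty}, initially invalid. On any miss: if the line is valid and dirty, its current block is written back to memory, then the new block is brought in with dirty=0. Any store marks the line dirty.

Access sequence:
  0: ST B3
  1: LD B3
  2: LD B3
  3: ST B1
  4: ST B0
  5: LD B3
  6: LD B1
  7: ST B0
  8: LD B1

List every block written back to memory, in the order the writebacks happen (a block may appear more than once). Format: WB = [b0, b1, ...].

  0 | W B3 → L1 miss [D]
  1 | R B3 → L1 hit [D]
  2 | R B3 → L1 hit [D]
  3 | W B1 → L1 miss wb→B3 [D]
  4 | W B0 → L0 miss [D]
  5 | R B3 → L1 miss wb→B1 [-]
  6 | R B1 → L1 miss [-]
  7 | W B0 → L0 hit [D]
  8 | R B1 → L1 hit [-]

WB = [3, 1]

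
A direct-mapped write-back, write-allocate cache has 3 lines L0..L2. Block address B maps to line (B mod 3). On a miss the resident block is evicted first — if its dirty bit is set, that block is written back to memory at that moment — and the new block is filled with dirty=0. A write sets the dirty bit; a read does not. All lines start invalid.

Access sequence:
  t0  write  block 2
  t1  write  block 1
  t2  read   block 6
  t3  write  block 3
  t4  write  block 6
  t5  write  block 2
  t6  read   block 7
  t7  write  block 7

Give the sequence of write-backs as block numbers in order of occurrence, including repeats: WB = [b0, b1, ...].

0: W B2 -> L2 miss  d=D]
1: W B1 -> L1 miss  d=D]
2: R B6 -> L0 miss  d=-]
3: W B3 -> L0 miss  d=D]
4: W B6 -> L0 miss wb->B3  d=D]
5: W B2 -> L2 hit  d=D]
6: R B7 -> L1 miss wb->B1  d=-]
7: W B7 -> L1 hit  d=D]

WB = [3, 1]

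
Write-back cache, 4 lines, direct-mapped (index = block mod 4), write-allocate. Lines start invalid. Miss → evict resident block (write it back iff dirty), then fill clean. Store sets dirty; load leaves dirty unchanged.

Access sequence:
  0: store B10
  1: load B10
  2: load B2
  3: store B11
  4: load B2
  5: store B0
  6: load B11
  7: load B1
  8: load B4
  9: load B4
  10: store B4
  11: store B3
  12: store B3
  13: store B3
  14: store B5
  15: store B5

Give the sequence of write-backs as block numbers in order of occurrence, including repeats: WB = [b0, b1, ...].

WB = [10, 0, 11]

0: W B10 -> L2 miss  d=D]
1: R B10 -> L2 hit  d=D]
2: R B2 -> L2 miss wb->B10  d=-]
3: W B11 -> L3 miss  d=D]
4: R B2 -> L2 hit  d=-]
5: W B0 -> L0 miss  d=D]
6: R B11 -> L3 hit  d=D]
7: R B1 -> L1 miss  d=-]
8: R B4 -> L0 miss wb->B0  d=-]
9: R B4 -> L0 hit  d=-]
10: W B4 -> L0 hit  d=D]
11: W B3 -> L3 miss wb->B11  d=D]
12: W B3 -> L3 hit  d=D]
13: W B3 -> L3 hit  d=D]
14: W B5 -> L1 miss  d=D]
15: W B5 -> L1 hit  d=D]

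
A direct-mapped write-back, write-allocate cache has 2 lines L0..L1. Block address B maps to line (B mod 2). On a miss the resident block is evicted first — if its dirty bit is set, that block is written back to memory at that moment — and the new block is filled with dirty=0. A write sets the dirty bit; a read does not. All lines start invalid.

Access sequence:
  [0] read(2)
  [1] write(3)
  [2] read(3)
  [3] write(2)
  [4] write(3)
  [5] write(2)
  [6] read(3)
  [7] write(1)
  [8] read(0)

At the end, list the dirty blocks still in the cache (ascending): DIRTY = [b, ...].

0: R B2 → L0 miss [-]
1: W B3 → L1 miss [D]
2: R B3 → L1 hit [D]
3: W B2 → L0 hit [D]
4: W B3 → L1 hit [D]
5: W B2 → L0 hit [D]
6: R B3 → L1 hit [D]
7: W B1 → L1 miss wb→B3 [D]
8: R B0 → L0 miss wb→B2 [-]

DIRTY = [1]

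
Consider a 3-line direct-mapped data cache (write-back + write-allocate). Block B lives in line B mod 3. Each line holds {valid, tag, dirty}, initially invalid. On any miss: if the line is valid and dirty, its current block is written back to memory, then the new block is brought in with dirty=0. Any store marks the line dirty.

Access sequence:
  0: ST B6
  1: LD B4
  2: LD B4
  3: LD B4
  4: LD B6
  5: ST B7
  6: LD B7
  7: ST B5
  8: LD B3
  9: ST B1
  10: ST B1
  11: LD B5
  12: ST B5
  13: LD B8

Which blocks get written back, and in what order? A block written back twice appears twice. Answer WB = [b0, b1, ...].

0: W B6 -> L0 miss  d=D]
1: R B4 -> L1 miss  d=-]
2: R B4 -> L1 hit  d=-]
3: R B4 -> L1 hit  d=-]
4: R B6 -> L0 hit  d=D]
5: W B7 -> L1 miss  d=D]
6: R B7 -> L1 hit  d=D]
7: W B5 -> L2 miss  d=D]
8: R B3 -> L0 miss wb->B6  d=-]
9: W B1 -> L1 miss wb->B7  d=D]
10: W B1 -> L1 hit  d=D]
11: R B5 -> L2 hit  d=D]
12: W B5 -> L2 hit  d=D]
13: R B8 -> L2 miss wb->B5  d=-]

WB = [6, 7, 5]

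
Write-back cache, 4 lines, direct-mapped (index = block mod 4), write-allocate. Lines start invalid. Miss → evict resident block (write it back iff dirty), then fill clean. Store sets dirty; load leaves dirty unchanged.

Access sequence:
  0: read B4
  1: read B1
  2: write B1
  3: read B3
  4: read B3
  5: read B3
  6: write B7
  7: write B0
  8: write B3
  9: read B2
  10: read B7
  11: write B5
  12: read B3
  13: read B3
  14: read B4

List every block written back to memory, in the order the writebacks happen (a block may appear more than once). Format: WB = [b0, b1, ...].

WB = [7, 3, 1, 0]

0: R B4 → L0 miss [-]
1: R B1 → L1 miss [-]
2: W B1 → L1 hit [D]
3: R B3 → L3 miss [-]
4: R B3 → L3 hit [-]
5: R B3 → L3 hit [-]
6: W B7 → L3 miss [D]
7: W B0 → L0 miss [D]
8: W B3 → L3 miss wb→B7 [D]
9: R B2 → L2 miss [-]
10: R B7 → L3 miss wb→B3 [-]
11: W B5 → L1 miss wb→B1 [D]
12: R B3 → L3 miss [-]
13: R B3 → L3 hit [-]
14: R B4 → L0 miss wb→B0 [-]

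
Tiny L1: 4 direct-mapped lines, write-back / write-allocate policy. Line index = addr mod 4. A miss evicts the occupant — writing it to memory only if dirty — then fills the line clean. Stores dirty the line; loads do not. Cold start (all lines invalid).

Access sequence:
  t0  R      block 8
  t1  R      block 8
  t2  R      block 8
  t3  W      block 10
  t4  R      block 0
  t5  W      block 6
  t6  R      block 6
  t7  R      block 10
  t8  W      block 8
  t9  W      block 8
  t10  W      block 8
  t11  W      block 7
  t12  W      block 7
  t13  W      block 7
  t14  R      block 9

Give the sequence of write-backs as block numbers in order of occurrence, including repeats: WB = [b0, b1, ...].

WB = [10, 6]

  0 | R B8 → L0 miss [-]
  1 | R B8 → L0 hit [-]
  2 | R B8 → L0 hit [-]
  3 | W B10 → L2 miss [D]
  4 | R B0 → L0 miss [-]
  5 | W B6 → L2 miss wb→B10 [D]
  6 | R B6 → L2 hit [D]
  7 | R B10 → L2 miss wb→B6 [-]
  8 | W B8 → L0 miss [D]
  9 | W B8 → L0 hit [D]
  10 | W B8 → L0 hit [D]
  11 | W B7 → L3 miss [D]
  12 | W B7 → L3 hit [D]
  13 | W B7 → L3 hit [D]
  14 | R B9 → L1 miss [-]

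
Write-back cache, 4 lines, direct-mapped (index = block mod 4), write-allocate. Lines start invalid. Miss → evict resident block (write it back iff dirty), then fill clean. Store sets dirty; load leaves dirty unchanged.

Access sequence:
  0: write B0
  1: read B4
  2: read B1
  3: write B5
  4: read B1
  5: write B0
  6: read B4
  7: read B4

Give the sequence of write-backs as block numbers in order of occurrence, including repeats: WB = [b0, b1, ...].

WB = [0, 5, 0]

0: W B0 → L0 miss [D]
1: R B4 → L0 miss wb→B0 [-]
2: R B1 → L1 miss [-]
3: W B5 → L1 miss [D]
4: R B1 → L1 miss wb→B5 [-]
5: W B0 → L0 miss [D]
6: R B4 → L0 miss wb→B0 [-]
7: R B4 → L0 hit [-]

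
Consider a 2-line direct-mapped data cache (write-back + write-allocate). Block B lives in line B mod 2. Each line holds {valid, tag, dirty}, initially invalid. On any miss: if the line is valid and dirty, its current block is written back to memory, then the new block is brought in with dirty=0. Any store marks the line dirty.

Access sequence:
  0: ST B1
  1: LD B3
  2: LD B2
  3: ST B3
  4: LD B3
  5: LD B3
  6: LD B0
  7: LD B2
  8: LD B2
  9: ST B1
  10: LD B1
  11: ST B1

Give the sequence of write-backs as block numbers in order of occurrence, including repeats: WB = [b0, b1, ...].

WB = [1, 3]

0: W B1 → L1 miss [D]
1: R B3 → L1 miss wb→B1 [-]
2: R B2 → L0 miss [-]
3: W B3 → L1 hit [D]
4: R B3 → L1 hit [D]
5: R B3 → L1 hit [D]
6: R B0 → L0 miss [-]
7: R B2 → L0 miss [-]
8: R B2 → L0 hit [-]
9: W B1 → L1 miss wb→B3 [D]
10: R B1 → L1 hit [D]
11: W B1 → L1 hit [D]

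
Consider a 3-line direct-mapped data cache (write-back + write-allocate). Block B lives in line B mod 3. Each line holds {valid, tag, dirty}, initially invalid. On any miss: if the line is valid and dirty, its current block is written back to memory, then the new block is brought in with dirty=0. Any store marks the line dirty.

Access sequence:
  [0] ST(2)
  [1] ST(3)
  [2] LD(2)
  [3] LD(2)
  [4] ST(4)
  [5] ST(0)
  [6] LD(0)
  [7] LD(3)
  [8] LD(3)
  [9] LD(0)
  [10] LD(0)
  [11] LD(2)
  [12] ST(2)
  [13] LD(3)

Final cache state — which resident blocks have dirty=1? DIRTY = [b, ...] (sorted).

0: W B2 -> L2 miss  d=D]
1: W B3 -> L0 miss  d=D]
2: R B2 -> L2 hit  d=D]
3: R B2 -> L2 hit  d=D]
4: W B4 -> L1 miss  d=D]
5: W B0 -> L0 miss wb->B3  d=D]
6: R B0 -> L0 hit  d=D]
7: R B3 -> L0 miss wb->B0  d=-]
8: R B3 -> L0 hit  d=-]
9: R B0 -> L0 miss  d=-]
10: R B0 -> L0 hit  d=-]
11: R B2 -> L2 hit  d=D]
12: W B2 -> L2 hit  d=D]
13: R B3 -> L0 miss  d=-]

DIRTY = [2, 4]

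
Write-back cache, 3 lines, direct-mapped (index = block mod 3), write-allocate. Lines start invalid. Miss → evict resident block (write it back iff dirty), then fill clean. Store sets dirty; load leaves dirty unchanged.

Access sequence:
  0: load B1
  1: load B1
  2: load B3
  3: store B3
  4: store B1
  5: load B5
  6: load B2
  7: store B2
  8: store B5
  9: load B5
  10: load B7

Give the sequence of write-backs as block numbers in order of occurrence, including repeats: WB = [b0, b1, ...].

WB = [2, 1]

0: R B1 -> L1 miss  d=-]
1: R B1 -> L1 hit  d=-]
2: R B3 -> L0 miss  d=-]
3: W B3 -> L0 hit  d=D]
4: W B1 -> L1 hit  d=D]
5: R B5 -> L2 miss  d=-]
6: R B2 -> L2 miss  d=-]
7: W B2 -> L2 hit  d=D]
8: W B5 -> L2 miss wb->B2  d=D]
9: R B5 -> L2 hit  d=D]
10: R B7 -> L1 miss wb->B1  d=-]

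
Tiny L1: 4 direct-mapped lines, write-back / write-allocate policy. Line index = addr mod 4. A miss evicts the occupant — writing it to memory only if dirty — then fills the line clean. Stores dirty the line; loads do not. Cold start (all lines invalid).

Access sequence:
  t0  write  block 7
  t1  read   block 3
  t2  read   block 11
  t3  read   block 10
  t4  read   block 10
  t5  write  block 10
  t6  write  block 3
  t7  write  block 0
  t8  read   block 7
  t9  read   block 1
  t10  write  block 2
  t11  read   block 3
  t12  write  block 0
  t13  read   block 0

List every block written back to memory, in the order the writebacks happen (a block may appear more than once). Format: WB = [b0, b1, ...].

WB = [7, 3, 10]

  0 | W B7 → L3 miss [D]
  1 | R B3 → L3 miss wb→B7 [-]
  2 | R B11 → L3 miss [-]
  3 | R B10 → L2 miss [-]
  4 | R B10 → L2 hit [-]
  5 | W B10 → L2 hit [D]
  6 | W B3 → L3 miss [D]
  7 | W B0 → L0 miss [D]
  8 | R B7 → L3 miss wb→B3 [-]
  9 | R B1 → L1 miss [-]
  10 | W B2 → L2 miss wb→B10 [D]
  11 | R B3 → L3 miss [-]
  12 | W B0 → L0 hit [D]
  13 | R B0 → L0 hit [D]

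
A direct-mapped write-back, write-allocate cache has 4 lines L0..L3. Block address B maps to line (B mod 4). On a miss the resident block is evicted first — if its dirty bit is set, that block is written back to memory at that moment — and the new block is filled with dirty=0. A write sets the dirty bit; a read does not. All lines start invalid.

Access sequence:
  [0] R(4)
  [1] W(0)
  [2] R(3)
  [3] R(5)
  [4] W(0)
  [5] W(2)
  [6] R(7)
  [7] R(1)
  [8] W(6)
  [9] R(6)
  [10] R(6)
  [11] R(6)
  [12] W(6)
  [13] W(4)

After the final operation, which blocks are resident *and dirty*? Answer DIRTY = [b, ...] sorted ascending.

0: R B4 → L0 miss [-]
1: W B0 → L0 miss [D]
2: R B3 → L3 miss [-]
3: R B5 → L1 miss [-]
4: W B0 → L0 hit [D]
5: W B2 → L2 miss [D]
6: R B7 → L3 miss [-]
7: R B1 → L1 miss [-]
8: W B6 → L2 miss wb→B2 [D]
9: R B6 → L2 hit [D]
10: R B6 → L2 hit [D]
11: R B6 → L2 hit [D]
12: W B6 → L2 hit [D]
13: W B4 → L0 miss wb→B0 [D]

DIRTY = [4, 6]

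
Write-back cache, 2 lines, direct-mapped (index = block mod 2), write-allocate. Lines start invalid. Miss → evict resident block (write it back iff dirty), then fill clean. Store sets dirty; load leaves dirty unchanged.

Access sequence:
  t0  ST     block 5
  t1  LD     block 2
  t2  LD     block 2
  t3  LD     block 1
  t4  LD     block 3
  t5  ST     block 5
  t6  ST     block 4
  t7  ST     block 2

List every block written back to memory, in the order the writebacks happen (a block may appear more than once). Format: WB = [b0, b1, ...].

  0 | W B5 → L1 miss [D]
  1 | R B2 → L0 miss [-]
  2 | R B2 → L0 hit [-]
  3 | R B1 → L1 miss wb→B5 [-]
  4 | R B3 → L1 miss [-]
  5 | W B5 → L1 miss [D]
  6 | W B4 → L0 miss [D]
  7 | W B2 → L0 miss wb→B4 [D]

WB = [5, 4]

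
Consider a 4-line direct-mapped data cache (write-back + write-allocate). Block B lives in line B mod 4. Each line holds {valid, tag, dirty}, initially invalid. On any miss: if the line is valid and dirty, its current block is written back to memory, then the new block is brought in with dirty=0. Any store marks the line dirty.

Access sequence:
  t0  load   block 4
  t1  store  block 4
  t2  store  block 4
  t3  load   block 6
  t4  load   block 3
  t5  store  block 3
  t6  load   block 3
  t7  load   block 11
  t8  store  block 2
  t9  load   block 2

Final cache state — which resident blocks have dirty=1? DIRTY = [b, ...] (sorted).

0: R B4 → L0 miss [-]
1: W B4 → L0 hit [D]
2: W B4 → L0 hit [D]
3: R B6 → L2 miss [-]
4: R B3 → L3 miss [-]
5: W B3 → L3 hit [D]
6: R B3 → L3 hit [D]
7: R B11 → L3 miss wb→B3 [-]
8: W B2 → L2 miss [D]
9: R B2 → L2 hit [D]

DIRTY = [2, 4]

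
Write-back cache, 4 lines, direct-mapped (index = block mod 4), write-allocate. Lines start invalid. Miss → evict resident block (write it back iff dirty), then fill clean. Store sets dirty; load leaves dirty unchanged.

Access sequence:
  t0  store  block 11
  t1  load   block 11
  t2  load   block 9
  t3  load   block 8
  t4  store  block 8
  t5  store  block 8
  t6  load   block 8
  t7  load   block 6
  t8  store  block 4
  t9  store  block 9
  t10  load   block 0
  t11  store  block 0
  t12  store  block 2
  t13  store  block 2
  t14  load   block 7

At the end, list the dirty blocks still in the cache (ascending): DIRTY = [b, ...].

0: W B11 -> L3 miss  d=D]
1: R B11 -> L3 hit  d=D]
2: R B9 -> L1 miss  d=-]
3: R B8 -> L0 miss  d=-]
4: W B8 -> L0 hit  d=D]
5: W B8 -> L0 hit  d=D]
6: R B8 -> L0 hit  d=D]
7: R B6 -> L2 miss  d=-]
8: W B4 -> L0 miss wb->B8  d=D]
9: W B9 -> L1 hit  d=D]
10: R B0 -> L0 miss wb->B4  d=-]
11: W B0 -> L0 hit  d=D]
12: W B2 -> L2 miss  d=D]
13: W B2 -> L2 hit  d=D]
14: R B7 -> L3 miss wb->B11  d=-]

DIRTY = [0, 2, 9]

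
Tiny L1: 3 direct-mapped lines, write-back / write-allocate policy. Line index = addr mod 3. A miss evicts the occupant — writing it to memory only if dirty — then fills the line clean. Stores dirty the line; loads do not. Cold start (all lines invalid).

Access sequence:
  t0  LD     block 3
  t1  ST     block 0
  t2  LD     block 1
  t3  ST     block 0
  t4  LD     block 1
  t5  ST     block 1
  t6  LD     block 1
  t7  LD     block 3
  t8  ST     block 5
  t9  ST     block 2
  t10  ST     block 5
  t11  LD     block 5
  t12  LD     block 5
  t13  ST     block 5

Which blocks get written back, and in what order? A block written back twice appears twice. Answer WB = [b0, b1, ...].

WB = [0, 5, 2]

0: R B3 → L0 miss [-]
1: W B0 → L0 miss [D]
2: R B1 → L1 miss [-]
3: W B0 → L0 hit [D]
4: R B1 → L1 hit [-]
5: W B1 → L1 hit [D]
6: R B1 → L1 hit [D]
7: R B3 → L0 miss wb→B0 [-]
8: W B5 → L2 miss [D]
9: W B2 → L2 miss wb→B5 [D]
10: W B5 → L2 miss wb→B2 [D]
11: R B5 → L2 hit [D]
12: R B5 → L2 hit [D]
13: W B5 → L2 hit [D]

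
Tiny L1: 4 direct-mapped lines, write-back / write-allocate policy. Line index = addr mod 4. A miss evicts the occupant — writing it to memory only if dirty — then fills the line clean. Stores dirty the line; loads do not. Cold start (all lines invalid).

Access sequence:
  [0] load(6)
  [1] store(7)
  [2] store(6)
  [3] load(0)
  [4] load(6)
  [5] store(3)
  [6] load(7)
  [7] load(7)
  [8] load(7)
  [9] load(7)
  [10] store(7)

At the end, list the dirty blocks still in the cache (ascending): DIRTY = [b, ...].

0: R B6 -> L2 miss  d=-]
1: W B7 -> L3 miss  d=D]
2: W B6 -> L2 hit  d=D]
3: R B0 -> L0 miss  d=-]
4: R B6 -> L2 hit  d=D]
5: W B3 -> L3 miss wb->B7  d=D]
6: R B7 -> L3 miss wb->B3  d=-]
7: R B7 -> L3 hit  d=-]
8: R B7 -> L3 hit  d=-]
9: R B7 -> L3 hit  d=-]
10: W B7 -> L3 hit  d=D]

DIRTY = [6, 7]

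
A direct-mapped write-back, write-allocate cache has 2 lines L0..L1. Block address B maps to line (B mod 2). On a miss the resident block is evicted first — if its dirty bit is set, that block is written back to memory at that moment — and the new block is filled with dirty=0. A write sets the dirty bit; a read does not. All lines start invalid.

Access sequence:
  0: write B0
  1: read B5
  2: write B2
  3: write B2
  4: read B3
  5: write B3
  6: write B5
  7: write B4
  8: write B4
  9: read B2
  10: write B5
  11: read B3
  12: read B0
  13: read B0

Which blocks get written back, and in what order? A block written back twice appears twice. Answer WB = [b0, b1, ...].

  0 | W B0 → L0 miss [D]
  1 | R B5 → L1 miss [-]
  2 | W B2 → L0 miss wb→B0 [D]
  3 | W B2 → L0 hit [D]
  4 | R B3 → L1 miss [-]
  5 | W B3 → L1 hit [D]
  6 | W B5 → L1 miss wb→B3 [D]
  7 | W B4 → L0 miss wb→B2 [D]
  8 | W B4 → L0 hit [D]
  9 | R B2 → L0 miss wb→B4 [-]
  10 | W B5 → L1 hit [D]
  11 | R B3 → L1 miss wb→B5 [-]
  12 | R B0 → L0 miss [-]
  13 | R B0 → L0 hit [-]

WB = [0, 3, 2, 4, 5]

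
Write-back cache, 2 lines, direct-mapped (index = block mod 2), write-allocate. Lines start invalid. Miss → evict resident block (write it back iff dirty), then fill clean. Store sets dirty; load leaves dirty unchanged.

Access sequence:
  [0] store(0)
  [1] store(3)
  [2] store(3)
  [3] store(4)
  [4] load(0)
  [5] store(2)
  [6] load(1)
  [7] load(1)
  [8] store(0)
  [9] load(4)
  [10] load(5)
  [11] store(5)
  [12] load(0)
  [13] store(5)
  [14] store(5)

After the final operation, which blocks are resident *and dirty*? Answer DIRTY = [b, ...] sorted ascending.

DIRTY = [5]

0: W B0 → L0 miss [D]
1: W B3 → L1 miss [D]
2: W B3 → L1 hit [D]
3: W B4 → L0 miss wb→B0 [D]
4: R B0 → L0 miss wb→B4 [-]
5: W B2 → L0 miss [D]
6: R B1 → L1 miss wb→B3 [-]
7: R B1 → L1 hit [-]
8: W B0 → L0 miss wb→B2 [D]
9: R B4 → L0 miss wb→B0 [-]
10: R B5 → L1 miss [-]
11: W B5 → L1 hit [D]
12: R B0 → L0 miss [-]
13: W B5 → L1 hit [D]
14: W B5 → L1 hit [D]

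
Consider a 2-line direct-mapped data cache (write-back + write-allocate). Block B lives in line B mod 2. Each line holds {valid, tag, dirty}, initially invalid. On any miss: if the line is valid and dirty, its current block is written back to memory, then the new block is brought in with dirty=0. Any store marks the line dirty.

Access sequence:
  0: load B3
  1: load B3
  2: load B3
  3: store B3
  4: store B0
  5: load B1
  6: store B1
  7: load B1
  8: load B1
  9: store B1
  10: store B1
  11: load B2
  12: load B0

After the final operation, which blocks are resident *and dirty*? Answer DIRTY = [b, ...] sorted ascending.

DIRTY = [1]

0: R B3 -> L1 miss  d=-]
1: R B3 -> L1 hit  d=-]
2: R B3 -> L1 hit  d=-]
3: W B3 -> L1 hit  d=D]
4: W B0 -> L0 miss  d=D]
5: R B1 -> L1 miss wb->B3  d=-]
6: W B1 -> L1 hit  d=D]
7: R B1 -> L1 hit  d=D]
8: R B1 -> L1 hit  d=D]
9: W B1 -> L1 hit  d=D]
10: W B1 -> L1 hit  d=D]
11: R B2 -> L0 miss wb->B0  d=-]
12: R B0 -> L0 miss  d=-]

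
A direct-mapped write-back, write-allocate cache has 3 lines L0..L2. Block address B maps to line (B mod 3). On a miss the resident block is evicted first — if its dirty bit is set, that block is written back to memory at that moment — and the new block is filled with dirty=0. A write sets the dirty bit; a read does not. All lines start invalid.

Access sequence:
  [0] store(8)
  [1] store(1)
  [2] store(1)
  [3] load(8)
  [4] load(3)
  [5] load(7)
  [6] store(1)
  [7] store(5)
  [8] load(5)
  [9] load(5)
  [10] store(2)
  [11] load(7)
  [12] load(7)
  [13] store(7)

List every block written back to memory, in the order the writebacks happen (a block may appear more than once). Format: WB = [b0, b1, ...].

WB = [1, 8, 5, 1]

0: W B8 -> L2 miss  d=D]
1: W B1 -> L1 miss  d=D]
2: W B1 -> L1 hit  d=D]
3: R B8 -> L2 hit  d=D]
4: R B3 -> L0 miss  d=-]
5: R B7 -> L1 miss wb->B1  d=-]
6: W B1 -> L1 miss  d=D]
7: W B5 -> L2 miss wb->B8  d=D]
8: R B5 -> L2 hit  d=D]
9: R B5 -> L2 hit  d=D]
10: W B2 -> L2 miss wb->B5  d=D]
11: R B7 -> L1 miss wb->B1  d=-]
12: R B7 -> L1 hit  d=-]
13: W B7 -> L1 hit  d=D]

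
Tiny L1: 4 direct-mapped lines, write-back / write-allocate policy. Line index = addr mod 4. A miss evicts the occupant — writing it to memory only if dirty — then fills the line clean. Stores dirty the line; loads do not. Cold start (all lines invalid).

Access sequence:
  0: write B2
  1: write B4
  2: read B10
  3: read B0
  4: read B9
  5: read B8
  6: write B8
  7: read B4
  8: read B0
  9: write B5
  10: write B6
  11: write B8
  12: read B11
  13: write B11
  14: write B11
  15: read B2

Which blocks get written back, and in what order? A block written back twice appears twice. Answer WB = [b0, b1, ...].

0: W B2 -> L2 miss  d=D]
1: W B4 -> L0 miss  d=D]
2: R B10 -> L2 miss wb->B2  d=-]
3: R B0 -> L0 miss wb->B4  d=-]
4: R B9 -> L1 miss  d=-]
5: R B8 -> L0 miss  d=-]
6: W B8 -> L0 hit  d=D]
7: R B4 -> L0 miss wb->B8  d=-]
8: R B0 -> L0 miss  d=-]
9: W B5 -> L1 miss  d=D]
10: W B6 -> L2 miss  d=D]
11: W B8 -> L0 miss  d=D]
12: R B11 -> L3 miss  d=-]
13: W B11 -> L3 hit  d=D]
14: W B11 -> L3 hit  d=D]
15: R B2 -> L2 miss wb->B6  d=-]

WB = [2, 4, 8, 6]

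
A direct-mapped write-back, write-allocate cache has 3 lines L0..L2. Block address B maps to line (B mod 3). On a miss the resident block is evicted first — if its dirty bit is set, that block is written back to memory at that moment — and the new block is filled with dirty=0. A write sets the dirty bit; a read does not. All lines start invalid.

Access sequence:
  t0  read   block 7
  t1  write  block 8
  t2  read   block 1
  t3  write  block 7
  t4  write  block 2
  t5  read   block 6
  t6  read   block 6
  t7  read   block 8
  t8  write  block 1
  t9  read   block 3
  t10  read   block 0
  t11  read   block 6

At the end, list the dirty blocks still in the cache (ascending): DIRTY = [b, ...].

0: R B7 -> L1 miss  d=-]
1: W B8 -> L2 miss  d=D]
2: R B1 -> L1 miss  d=-]
3: W B7 -> L1 miss  d=D]
4: W B2 -> L2 miss wb->B8  d=D]
5: R B6 -> L0 miss  d=-]
6: R B6 -> L0 hit  d=-]
7: R B8 -> L2 miss wb->B2  d=-]
8: W B1 -> L1 miss wb->B7  d=D]
9: R B3 -> L0 miss  d=-]
10: R B0 -> L0 miss  d=-]
11: R B6 -> L0 miss  d=-]

DIRTY = [1]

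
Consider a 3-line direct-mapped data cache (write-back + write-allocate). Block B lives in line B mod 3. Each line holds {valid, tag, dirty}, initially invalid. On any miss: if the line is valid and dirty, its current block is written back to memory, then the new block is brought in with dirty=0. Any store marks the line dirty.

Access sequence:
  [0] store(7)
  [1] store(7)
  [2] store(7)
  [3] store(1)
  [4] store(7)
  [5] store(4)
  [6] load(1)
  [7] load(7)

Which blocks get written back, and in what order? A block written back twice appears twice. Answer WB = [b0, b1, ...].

WB = [7, 1, 7, 4]

0: W B7 → L1 miss [D]
1: W B7 → L1 hit [D]
2: W B7 → L1 hit [D]
3: W B1 → L1 miss wb→B7 [D]
4: W B7 → L1 miss wb→B1 [D]
5: W B4 → L1 miss wb→B7 [D]
6: R B1 → L1 miss wb→B4 [-]
7: R B7 → L1 miss [-]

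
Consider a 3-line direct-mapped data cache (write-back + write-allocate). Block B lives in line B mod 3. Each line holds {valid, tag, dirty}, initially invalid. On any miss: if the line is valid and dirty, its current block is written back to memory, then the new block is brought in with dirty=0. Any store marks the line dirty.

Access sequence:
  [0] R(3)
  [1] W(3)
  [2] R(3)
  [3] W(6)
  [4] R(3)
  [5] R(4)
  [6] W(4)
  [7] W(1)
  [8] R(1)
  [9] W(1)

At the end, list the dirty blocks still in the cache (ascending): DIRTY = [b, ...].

0: R B3 → L0 miss [-]
1: W B3 → L0 hit [D]
2: R B3 → L0 hit [D]
3: W B6 → L0 miss wb→B3 [D]
4: R B3 → L0 miss wb→B6 [-]
5: R B4 → L1 miss [-]
6: W B4 → L1 hit [D]
7: W B1 → L1 miss wb→B4 [D]
8: R B1 → L1 hit [D]
9: W B1 → L1 hit [D]

DIRTY = [1]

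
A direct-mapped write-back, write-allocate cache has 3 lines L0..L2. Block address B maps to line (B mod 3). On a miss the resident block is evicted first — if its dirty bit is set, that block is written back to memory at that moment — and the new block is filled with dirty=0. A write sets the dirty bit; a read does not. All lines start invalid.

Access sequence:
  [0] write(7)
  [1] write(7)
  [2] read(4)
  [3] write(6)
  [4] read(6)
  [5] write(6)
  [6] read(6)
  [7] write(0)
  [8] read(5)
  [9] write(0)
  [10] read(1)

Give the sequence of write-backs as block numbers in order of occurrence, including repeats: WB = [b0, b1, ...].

WB = [7, 6]

0: W B7 -> L1 miss  d=D]
1: W B7 -> L1 hit  d=D]
2: R B4 -> L1 miss wb->B7  d=-]
3: W B6 -> L0 miss  d=D]
4: R B6 -> L0 hit  d=D]
5: W B6 -> L0 hit  d=D]
6: R B6 -> L0 hit  d=D]
7: W B0 -> L0 miss wb->B6  d=D]
8: R B5 -> L2 miss  d=-]
9: W B0 -> L0 hit  d=D]
10: R B1 -> L1 miss  d=-]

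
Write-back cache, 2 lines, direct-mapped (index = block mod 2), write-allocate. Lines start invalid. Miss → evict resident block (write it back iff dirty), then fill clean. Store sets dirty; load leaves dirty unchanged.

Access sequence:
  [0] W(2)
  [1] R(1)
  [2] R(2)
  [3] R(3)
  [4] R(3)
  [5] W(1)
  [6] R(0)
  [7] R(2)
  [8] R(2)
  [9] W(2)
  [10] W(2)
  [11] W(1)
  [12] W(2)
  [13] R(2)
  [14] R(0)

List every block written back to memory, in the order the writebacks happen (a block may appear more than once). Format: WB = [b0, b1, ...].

  0 | W B2 → L0 miss [D]
  1 | R B1 → L1 miss [-]
  2 | R B2 → L0 hit [D]
  3 | R B3 → L1 miss [-]
  4 | R B3 → L1 hit [-]
  5 | W B1 → L1 miss [D]
  6 | R B0 → L0 miss wb→B2 [-]
  7 | R B2 → L0 miss [-]
  8 | R B2 → L0 hit [-]
  9 | W B2 → L0 hit [D]
  10 | W B2 → L0 hit [D]
  11 | W B1 → L1 hit [D]
  12 | W B2 → L0 hit [D]
  13 | R B2 → L0 hit [D]
  14 | R B0 → L0 miss wb→B2 [-]

WB = [2, 2]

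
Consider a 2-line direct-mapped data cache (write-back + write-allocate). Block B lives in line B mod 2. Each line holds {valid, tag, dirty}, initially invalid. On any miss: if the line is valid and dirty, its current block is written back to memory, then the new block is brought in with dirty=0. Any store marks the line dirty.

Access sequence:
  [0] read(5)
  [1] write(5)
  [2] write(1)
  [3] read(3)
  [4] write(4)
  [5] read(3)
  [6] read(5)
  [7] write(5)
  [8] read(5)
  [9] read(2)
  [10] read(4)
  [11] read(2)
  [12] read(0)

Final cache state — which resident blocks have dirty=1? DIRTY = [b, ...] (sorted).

DIRTY = [5]

0: R B5 → L1 miss [-]
1: W B5 → L1 hit [D]
2: W B1 → L1 miss wb→B5 [D]
3: R B3 → L1 miss wb→B1 [-]
4: W B4 → L0 miss [D]
5: R B3 → L1 hit [-]
6: R B5 → L1 miss [-]
7: W B5 → L1 hit [D]
8: R B5 → L1 hit [D]
9: R B2 → L0 miss wb→B4 [-]
10: R B4 → L0 miss [-]
11: R B2 → L0 miss [-]
12: R B0 → L0 miss [-]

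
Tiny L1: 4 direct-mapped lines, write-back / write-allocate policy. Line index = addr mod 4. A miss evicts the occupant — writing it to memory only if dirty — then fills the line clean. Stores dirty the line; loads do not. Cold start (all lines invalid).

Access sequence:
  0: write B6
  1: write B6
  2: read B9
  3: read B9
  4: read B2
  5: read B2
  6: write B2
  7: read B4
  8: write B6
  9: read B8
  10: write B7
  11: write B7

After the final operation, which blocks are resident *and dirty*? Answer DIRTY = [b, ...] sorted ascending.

DIRTY = [6, 7]

  0 | W B6 → L2 miss [D]
  1 | W B6 → L2 hit [D]
  2 | R B9 → L1 miss [-]
  3 | R B9 → L1 hit [-]
  4 | R B2 → L2 miss wb→B6 [-]
  5 | R B2 → L2 hit [-]
  6 | W B2 → L2 hit [D]
  7 | R B4 → L0 miss [-]
  8 | W B6 → L2 miss wb→B2 [D]
  9 | R B8 → L0 miss [-]
  10 | W B7 → L3 miss [D]
  11 | W B7 → L3 hit [D]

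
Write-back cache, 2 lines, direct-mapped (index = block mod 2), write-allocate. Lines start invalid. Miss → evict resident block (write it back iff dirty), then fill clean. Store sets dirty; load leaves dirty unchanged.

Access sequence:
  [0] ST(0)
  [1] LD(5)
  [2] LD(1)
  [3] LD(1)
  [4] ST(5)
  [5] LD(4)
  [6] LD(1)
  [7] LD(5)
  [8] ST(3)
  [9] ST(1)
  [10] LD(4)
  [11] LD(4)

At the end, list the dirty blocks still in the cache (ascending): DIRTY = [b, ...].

DIRTY = [1]

0: W B0 → L0 miss [D]
1: R B5 → L1 miss [-]
2: R B1 → L1 miss [-]
3: R B1 → L1 hit [-]
4: W B5 → L1 miss [D]
5: R B4 → L0 miss wb→B0 [-]
6: R B1 → L1 miss wb→B5 [-]
7: R B5 → L1 miss [-]
8: W B3 → L1 miss [D]
9: W B1 → L1 miss wb→B3 [D]
10: R B4 → L0 hit [-]
11: R B4 → L0 hit [-]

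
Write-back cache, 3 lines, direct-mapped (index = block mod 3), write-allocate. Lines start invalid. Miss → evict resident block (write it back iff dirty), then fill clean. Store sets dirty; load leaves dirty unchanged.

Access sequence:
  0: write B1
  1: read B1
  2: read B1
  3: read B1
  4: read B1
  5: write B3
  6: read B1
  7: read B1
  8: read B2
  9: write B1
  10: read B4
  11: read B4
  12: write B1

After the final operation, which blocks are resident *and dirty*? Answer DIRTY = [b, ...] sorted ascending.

0: W B1 -> L1 miss  d=D]
1: R B1 -> L1 hit  d=D]
2: R B1 -> L1 hit  d=D]
3: R B1 -> L1 hit  d=D]
4: R B1 -> L1 hit  d=D]
5: W B3 -> L0 miss  d=D]
6: R B1 -> L1 hit  d=D]
7: R B1 -> L1 hit  d=D]
8: R B2 -> L2 miss  d=-]
9: W B1 -> L1 hit  d=D]
10: R B4 -> L1 miss wb->B1  d=-]
11: R B4 -> L1 hit  d=-]
12: W B1 -> L1 miss  d=D]

DIRTY = [1, 3]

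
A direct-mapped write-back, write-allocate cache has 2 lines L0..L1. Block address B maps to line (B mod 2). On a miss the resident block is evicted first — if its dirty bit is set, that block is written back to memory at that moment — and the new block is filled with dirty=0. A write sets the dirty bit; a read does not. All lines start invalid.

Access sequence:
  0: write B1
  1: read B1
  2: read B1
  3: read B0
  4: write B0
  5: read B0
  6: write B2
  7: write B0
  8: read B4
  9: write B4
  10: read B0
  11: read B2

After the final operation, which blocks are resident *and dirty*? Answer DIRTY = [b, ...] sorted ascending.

0: W B1 -> L1 miss  d=D]
1: R B1 -> L1 hit  d=D]
2: R B1 -> L1 hit  d=D]
3: R B0 -> L0 miss  d=-]
4: W B0 -> L0 hit  d=D]
5: R B0 -> L0 hit  d=D]
6: W B2 -> L0 miss wb->B0  d=D]
7: W B0 -> L0 miss wb->B2  d=D]
8: R B4 -> L0 miss wb->B0  d=-]
9: W B4 -> L0 hit  d=D]
10: R B0 -> L0 miss wb->B4  d=-]
11: R B2 -> L0 miss  d=-]

DIRTY = [1]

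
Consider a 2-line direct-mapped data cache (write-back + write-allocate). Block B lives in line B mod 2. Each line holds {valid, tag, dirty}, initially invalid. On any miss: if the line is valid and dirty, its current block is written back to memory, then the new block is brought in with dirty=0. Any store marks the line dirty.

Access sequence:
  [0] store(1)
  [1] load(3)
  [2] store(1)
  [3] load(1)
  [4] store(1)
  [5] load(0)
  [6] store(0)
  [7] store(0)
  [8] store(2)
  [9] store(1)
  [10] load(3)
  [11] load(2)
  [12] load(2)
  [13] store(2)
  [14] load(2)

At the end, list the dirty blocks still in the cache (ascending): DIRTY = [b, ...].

0: W B1 -> L1 miss  d=D]
1: R B3 -> L1 miss wb->B1  d=-]
2: W B1 -> L1 miss  d=D]
3: R B1 -> L1 hit  d=D]
4: W B1 -> L1 hit  d=D]
5: R B0 -> L0 miss  d=-]
6: W B0 -> L0 hit  d=D]
7: W B0 -> L0 hit  d=D]
8: W B2 -> L0 miss wb->B0  d=D]
9: W B1 -> L1 hit  d=D]
10: R B3 -> L1 miss wb->B1  d=-]
11: R B2 -> L0 hit  d=D]
12: R B2 -> L0 hit  d=D]
13: W B2 -> L0 hit  d=D]
14: R B2 -> L0 hit  d=D]

DIRTY = [2]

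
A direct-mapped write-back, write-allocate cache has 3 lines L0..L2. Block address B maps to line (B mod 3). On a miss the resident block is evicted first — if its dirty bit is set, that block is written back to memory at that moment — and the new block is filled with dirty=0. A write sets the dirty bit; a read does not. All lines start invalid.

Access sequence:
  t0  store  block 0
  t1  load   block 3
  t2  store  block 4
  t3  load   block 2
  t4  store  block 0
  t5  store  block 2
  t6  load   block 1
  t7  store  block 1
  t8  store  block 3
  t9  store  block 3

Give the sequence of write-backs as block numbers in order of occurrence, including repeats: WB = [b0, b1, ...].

WB = [0, 4, 0]

  0 | W B0 → L0 miss [D]
  1 | R B3 → L0 miss wb→B0 [-]
  2 | W B4 → L1 miss [D]
  3 | R B2 → L2 miss [-]
  4 | W B0 → L0 miss [D]
  5 | W B2 → L2 hit [D]
  6 | R B1 → L1 miss wb→B4 [-]
  7 | W B1 → L1 hit [D]
  8 | W B3 → L0 miss wb→B0 [D]
  9 | W B3 → L0 hit [D]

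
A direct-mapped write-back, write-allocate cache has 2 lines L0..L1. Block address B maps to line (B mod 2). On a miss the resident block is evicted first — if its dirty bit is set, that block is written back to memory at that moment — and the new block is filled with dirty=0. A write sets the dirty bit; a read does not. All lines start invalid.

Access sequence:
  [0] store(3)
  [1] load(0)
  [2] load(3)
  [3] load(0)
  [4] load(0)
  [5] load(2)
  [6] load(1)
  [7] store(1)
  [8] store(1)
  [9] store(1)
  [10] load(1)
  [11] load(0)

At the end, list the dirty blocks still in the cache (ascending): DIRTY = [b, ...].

0: W B3 -> L1 miss  d=D]
1: R B0 -> L0 miss  d=-]
2: R B3 -> L1 hit  d=D]
3: R B0 -> L0 hit  d=-]
4: R B0 -> L0 hit  d=-]
5: R B2 -> L0 miss  d=-]
6: R B1 -> L1 miss wb->B3  d=-]
7: W B1 -> L1 hit  d=D]
8: W B1 -> L1 hit  d=D]
9: W B1 -> L1 hit  d=D]
10: R B1 -> L1 hit  d=D]
11: R B0 -> L0 miss  d=-]

DIRTY = [1]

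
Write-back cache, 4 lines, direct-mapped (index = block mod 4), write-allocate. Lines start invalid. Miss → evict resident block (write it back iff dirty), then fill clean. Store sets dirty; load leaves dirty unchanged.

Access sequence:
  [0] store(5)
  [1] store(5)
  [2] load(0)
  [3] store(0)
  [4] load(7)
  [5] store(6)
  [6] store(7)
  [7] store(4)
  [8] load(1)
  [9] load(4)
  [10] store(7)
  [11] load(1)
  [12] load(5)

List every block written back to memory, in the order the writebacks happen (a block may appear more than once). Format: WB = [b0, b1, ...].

WB = [0, 5]

  0 | W B5 → L1 miss [D]
  1 | W B5 → L1 hit [D]
  2 | R B0 → L0 miss [-]
  3 | W B0 → L0 hit [D]
  4 | R B7 → L3 miss [-]
  5 | W B6 → L2 miss [D]
  6 | W B7 → L3 hit [D]
  7 | W B4 → L0 miss wb→B0 [D]
  8 | R B1 → L1 miss wb→B5 [-]
  9 | R B4 → L0 hit [D]
  10 | W B7 → L3 hit [D]
  11 | R B1 → L1 hit [-]
  12 | R B5 → L1 miss [-]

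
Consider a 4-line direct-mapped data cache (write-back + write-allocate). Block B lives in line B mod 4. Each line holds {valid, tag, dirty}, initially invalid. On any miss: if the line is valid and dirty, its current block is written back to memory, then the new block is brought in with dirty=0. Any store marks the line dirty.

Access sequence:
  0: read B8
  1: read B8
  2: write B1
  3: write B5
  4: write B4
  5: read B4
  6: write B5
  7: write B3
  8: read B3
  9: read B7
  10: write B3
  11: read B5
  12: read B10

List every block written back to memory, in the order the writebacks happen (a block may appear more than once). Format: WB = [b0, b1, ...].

0: R B8 -> L0 miss  d=-]
1: R B8 -> L0 hit  d=-]
2: W B1 -> L1 miss  d=D]
3: W B5 -> L1 miss wb->B1  d=D]
4: W B4 -> L0 miss  d=D]
5: R B4 -> L0 hit  d=D]
6: W B5 -> L1 hit  d=D]
7: W B3 -> L3 miss  d=D]
8: R B3 -> L3 hit  d=D]
9: R B7 -> L3 miss wb->B3  d=-]
10: W B3 -> L3 miss  d=D]
11: R B5 -> L1 hit  d=D]
12: R B10 -> L2 miss  d=-]

WB = [1, 3]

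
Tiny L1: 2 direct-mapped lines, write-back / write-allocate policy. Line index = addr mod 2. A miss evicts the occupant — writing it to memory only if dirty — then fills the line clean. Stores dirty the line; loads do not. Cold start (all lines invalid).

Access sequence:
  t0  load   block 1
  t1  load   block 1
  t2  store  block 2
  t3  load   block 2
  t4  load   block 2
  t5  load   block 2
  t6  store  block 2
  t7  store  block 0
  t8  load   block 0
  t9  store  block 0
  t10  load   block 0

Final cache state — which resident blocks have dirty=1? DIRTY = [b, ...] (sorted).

  0 | R B1 → L1 miss [-]
  1 | R B1 → L1 hit [-]
  2 | W B2 → L0 miss [D]
  3 | R B2 → L0 hit [D]
  4 | R B2 → L0 hit [D]
  5 | R B2 → L0 hit [D]
  6 | W B2 → L0 hit [D]
  7 | W B0 → L0 miss wb→B2 [D]
  8 | R B0 → L0 hit [D]
  9 | W B0 → L0 hit [D]
  10 | R B0 → L0 hit [D]

DIRTY = [0]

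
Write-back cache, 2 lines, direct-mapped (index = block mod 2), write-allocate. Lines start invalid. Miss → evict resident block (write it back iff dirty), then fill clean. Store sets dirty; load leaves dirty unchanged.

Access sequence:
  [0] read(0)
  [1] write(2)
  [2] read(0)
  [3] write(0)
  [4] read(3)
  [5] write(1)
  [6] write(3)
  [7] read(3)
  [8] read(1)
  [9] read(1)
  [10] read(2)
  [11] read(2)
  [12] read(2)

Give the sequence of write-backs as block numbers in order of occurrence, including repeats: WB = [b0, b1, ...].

WB = [2, 1, 3, 0]

0: R B0 → L0 miss [-]
1: W B2 → L0 miss [D]
2: R B0 → L0 miss wb→B2 [-]
3: W B0 → L0 hit [D]
4: R B3 → L1 miss [-]
5: W B1 → L1 miss [D]
6: W B3 → L1 miss wb→B1 [D]
7: R B3 → L1 hit [D]
8: R B1 → L1 miss wb→B3 [-]
9: R B1 → L1 hit [-]
10: R B2 → L0 miss wb→B0 [-]
11: R B2 → L0 hit [-]
12: R B2 → L0 hit [-]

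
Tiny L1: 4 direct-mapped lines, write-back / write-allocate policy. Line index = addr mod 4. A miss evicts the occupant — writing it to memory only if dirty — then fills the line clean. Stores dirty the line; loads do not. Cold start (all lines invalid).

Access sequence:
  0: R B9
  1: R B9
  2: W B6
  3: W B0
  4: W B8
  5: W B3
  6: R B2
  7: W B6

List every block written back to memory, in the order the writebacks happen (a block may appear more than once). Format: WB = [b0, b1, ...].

WB = [0, 6]

0: R B9 -> L1 miss  d=-]
1: R B9 -> L1 hit  d=-]
2: W B6 -> L2 miss  d=D]
3: W B0 -> L0 miss  d=D]
4: W B8 -> L0 miss wb->B0  d=D]
5: W B3 -> L3 miss  d=D]
6: R B2 -> L2 miss wb->B6  d=-]
7: W B6 -> L2 miss  d=D]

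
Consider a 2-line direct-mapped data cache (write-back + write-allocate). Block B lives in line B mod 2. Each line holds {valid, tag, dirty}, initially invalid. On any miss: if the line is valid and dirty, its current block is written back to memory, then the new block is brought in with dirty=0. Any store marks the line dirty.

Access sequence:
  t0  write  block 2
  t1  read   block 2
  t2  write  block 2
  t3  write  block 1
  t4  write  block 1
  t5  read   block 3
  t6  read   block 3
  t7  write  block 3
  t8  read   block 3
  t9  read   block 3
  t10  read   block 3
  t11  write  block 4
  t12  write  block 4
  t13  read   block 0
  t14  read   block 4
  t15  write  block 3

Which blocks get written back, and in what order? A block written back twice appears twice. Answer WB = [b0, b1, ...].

WB = [1, 2, 4]

0: W B2 → L0 miss [D]
1: R B2 → L0 hit [D]
2: W B2 → L0 hit [D]
3: W B1 → L1 miss [D]
4: W B1 → L1 hit [D]
5: R B3 → L1 miss wb→B1 [-]
6: R B3 → L1 hit [-]
7: W B3 → L1 hit [D]
8: R B3 → L1 hit [D]
9: R B3 → L1 hit [D]
10: R B3 → L1 hit [D]
11: W B4 → L0 miss wb→B2 [D]
12: W B4 → L0 hit [D]
13: R B0 → L0 miss wb→B4 [-]
14: R B4 → L0 miss [-]
15: W B3 → L1 hit [D]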